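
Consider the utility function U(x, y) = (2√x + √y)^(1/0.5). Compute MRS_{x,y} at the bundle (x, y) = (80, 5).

For CES with ρ = 0.5, MRS = (2/1)·√(y/x).
At (80, 5): MRS = 0.5.
That is, one extra unit of x is worth 0.5 units of y at the margin.

MRS = 0.5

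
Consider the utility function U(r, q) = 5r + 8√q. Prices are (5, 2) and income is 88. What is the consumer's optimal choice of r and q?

r* = 16, q* = 4

MU_r = 5, MU_q = 8/(2√q).
MRS = 5 ÷ (8/(2√q)).
Tangency: set MRS = p_r/p_q = 5/2 = 2.5.
MRS depends only on q: 1.25·√q = 2.5 ⇒ √q = 2.5/1.25 = 2 ⇒ q* = 4.
From the budget, 5·r = 88 − 2·4 = 80, so r* = 16.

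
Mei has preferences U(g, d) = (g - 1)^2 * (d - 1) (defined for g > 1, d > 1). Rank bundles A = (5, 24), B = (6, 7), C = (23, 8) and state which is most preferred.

Bundle C

Evaluate utility at each bundle:
U(A) = 368.
U(B) = 150.
U(C) = 3388.
Highest utility is C, so C ≻ A ≻ B.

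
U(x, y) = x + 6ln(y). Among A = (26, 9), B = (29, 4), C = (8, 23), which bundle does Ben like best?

Bundle A

Evaluate utility at each bundle:
U(A) = 39.183.
U(B) = 37.318.
U(C) = 26.813.
Highest utility is A, so A ≻ B ≻ C.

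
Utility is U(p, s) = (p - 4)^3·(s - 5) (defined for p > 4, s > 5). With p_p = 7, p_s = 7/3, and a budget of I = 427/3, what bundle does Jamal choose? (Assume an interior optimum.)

MU_p = 3·(p−4)^2·(s−5), MU_s = (p−4)^3.
MRS = (3/1)·(s−5)/(p−4).
Tangency: set MRS = p_p/p_s = 7/(7/3) = 3.
So (3/1)·(s − 5)/(p − 4) = 3, i.e. (s − 5) = (p − 4).
Rewrite the budget in excess-of-subsistence terms: 7·(p − 4) + (7/3)·(s − 5) = 427/3 − 7·4 − (7/3)·5 = 308/3.
Substituting, (28/3)·(p − 4) = 308/3, so p − 4 = 11 and p* = 15.
Then s − 5 = 11, so s* = 16.

p* = 15, s* = 16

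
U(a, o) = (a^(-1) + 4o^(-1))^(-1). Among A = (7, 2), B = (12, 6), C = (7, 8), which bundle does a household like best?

Bundle C

Evaluate utility at each bundle:
U(A) = 0.467.
U(B) = 1.333.
U(C) = 1.556.
Highest utility is C, so C ≻ B ≻ A.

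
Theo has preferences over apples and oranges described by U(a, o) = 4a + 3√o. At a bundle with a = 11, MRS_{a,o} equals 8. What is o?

MU_a = 4, MU_o = 3/(2√o).
MRS = 4 ÷ (3/(2√o)).
MRS depends only on o: (8/3)·√o = 8 ⇒ √o = 8/(8/3) = 3 ⇒ o = 9.

o = 9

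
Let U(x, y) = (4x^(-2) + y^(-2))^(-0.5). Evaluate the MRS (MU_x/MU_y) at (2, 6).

For CES with ρ = -2, MRS = (4/1)·(y/x)^3.
At (2, 6): MRS = 108.
That is, one extra unit of x is worth 108 units of y at the margin.

MRS = 108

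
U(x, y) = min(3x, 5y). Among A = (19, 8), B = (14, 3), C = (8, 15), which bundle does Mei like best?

Bundle A

Evaluate utility at each bundle:
U(A) = 40.
U(B) = 15.
U(C) = 24.
Highest utility is A, so A ≻ C ≻ B.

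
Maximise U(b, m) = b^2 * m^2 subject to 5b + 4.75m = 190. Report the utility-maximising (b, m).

b* = 19, m* = 20

MU_b = 2·b·m^2 and MU_m = 2·b^2·m.
MRS = MU_b/MU_m = m/b.
Tangency: set MRS = p_b/p_m = 5/4.75 = 20/19.
So m/b = 20/19, i.e. m = (20/19)·b.
Substitute into the budget 5·b + 4.75·m = 190: 10·b = 190, so b* = 19.
Then m* = (20/19)·19 = 20.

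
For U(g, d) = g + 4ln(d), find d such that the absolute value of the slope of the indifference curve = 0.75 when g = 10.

d = 3

MU_g = 1, MU_d = 4/d.
MRS = 1 ÷ (4/d).
MRS depends only on d: 0.25·d = 0.75 ⇒ d = 0.75/0.25 = 3.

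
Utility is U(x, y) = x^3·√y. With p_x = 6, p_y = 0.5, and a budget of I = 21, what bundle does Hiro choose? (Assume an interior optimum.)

x* = 3, y* = 6

MU_x = 3·x^2·√y and MU_y = 0.5·x^3·y^(-0.5).
MRS = MU_x/MU_y = (6)·y/x.
Tangency: set MRS = p_x/p_y = 6/0.5 = 12.
So (6)·y/x = 12, i.e. y = 2·x.
Substitute into the budget 6·x + 0.5·y = 21: 7·x = 21, so x* = 3.
Then y* = 2·3 = 6.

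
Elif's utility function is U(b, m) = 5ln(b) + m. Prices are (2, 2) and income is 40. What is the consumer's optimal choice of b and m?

MU_b = 5/b, MU_m = 1.
MRS = 5/b ÷ 1.
Tangency: set MRS = p_b/p_m = 2/2 = 1.
MRS depends only on b: 5/b = 1 ⇒ b* = 5/1 = 5.
From the budget, 2·m = 40 − 2·5 = 30, so m* = 15.

b* = 5, m* = 15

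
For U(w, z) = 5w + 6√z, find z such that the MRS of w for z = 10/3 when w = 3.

MU_w = 5, MU_z = 6/(2√z).
MRS = 5 ÷ (6/(2√z)).
MRS depends only on z: (5/3)·√z = 10/3 ⇒ √z = (10/3)/(5/3) = 2 ⇒ z = 4.

z = 4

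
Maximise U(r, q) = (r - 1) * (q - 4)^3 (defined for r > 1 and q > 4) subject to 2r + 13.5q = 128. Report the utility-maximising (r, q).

MU_r = (q−4)^3, MU_q = 3·(r−1)·(q−4)^2.
MRS = (1/3)·(q−4)/(r−1).
Tangency: set MRS = p_r/p_q = 2/13.5 = 4/27.
So (1/3)·(q − 4)/(r − 1) = 4/27, i.e. (q − 4) = (4/9)·(r − 1).
Rewrite the budget in excess-of-subsistence terms: 2·(r − 1) + 13.5·(q − 4) = 128 − 2·1 − 13.5·4 = 72.
Substituting, 8·(r − 1) = 72, so r − 1 = 9 and r* = 10.
Then q − 4 = (4/9)·9 = 4, so q* = 8.

r* = 10, q* = 8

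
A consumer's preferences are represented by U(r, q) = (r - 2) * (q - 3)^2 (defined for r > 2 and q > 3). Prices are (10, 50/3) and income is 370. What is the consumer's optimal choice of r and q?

r* = 12, q* = 15

MU_r = (q−3)^2, MU_q = 2·(r−2)·(q−3).
MRS = (1/2)·(q−3)/(r−2).
Tangency: set MRS = p_r/p_q = 10/(50/3) = 0.6.
So (1/2)·(q − 3)/(r − 2) = 0.6, i.e. (q − 3) = 1.2·(r − 2).
Rewrite the budget in excess-of-subsistence terms: 10·(r − 2) + (50/3)·(q − 3) = 370 − 10·2 − (50/3)·3 = 300.
Substituting, 30·(r − 2) = 300, so r − 2 = 10 and r* = 12.
Then q − 3 = 1.2·10 = 12, so q* = 15.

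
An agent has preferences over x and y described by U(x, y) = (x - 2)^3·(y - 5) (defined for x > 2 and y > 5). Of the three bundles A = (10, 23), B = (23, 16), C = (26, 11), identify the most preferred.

Evaluate utility at each bundle:
U(A) = 9216.
U(B) = 101871.
U(C) = 82944.
Highest utility is B, so B ≻ C ≻ A.

Bundle B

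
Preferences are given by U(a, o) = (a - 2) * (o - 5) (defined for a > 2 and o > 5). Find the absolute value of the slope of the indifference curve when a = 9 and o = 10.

MU_a = (o−5), MU_o = (a−2).
MRS = (o−5)/(a−2).
At (9, 10): MRS = 5/7.
The indifference curve has slope −5/7 at this bundle.

MRS = 5/7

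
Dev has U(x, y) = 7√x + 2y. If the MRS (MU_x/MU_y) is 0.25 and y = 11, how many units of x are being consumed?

MU_x = 7/(2√x), MU_y = 2.
MRS = 7/(2√x) ÷ 2.
MRS depends only on x: 1.75/√x = 0.25 ⇒ √x = 1.75/0.25 = 7 ⇒ x = 49.

x = 49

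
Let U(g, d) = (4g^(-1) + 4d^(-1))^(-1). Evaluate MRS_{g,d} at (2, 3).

For CES with ρ = -1, MRS = (d/g)^2.
At (2, 3): MRS = 2.25.
The indifference curve has slope −2.25 at this bundle.

MRS = 2.25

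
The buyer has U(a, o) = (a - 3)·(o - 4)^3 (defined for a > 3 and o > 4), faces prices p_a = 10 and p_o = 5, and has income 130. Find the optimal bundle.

a* = 5, o* = 16

MU_a = (o−4)^3, MU_o = 3·(a−3)·(o−4)^2.
MRS = (1/3)·(o−4)/(a−3).
Tangency: set MRS = p_a/p_o = 10/5 = 2.
So (1/3)·(o − 4)/(a − 3) = 2, i.e. (o − 4) = 6·(a − 3).
Rewrite the budget in excess-of-subsistence terms: 10·(a − 3) + 5·(o − 4) = 130 − 10·3 − 5·4 = 80.
Substituting, 40·(a − 3) = 80, so a − 3 = 2 and a* = 5.
Then o − 4 = 6·2 = 12, so o* = 16.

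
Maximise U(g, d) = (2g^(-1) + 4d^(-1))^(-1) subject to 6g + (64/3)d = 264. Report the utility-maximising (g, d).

For CES with ρ = -1, MRS = (2/4)·(d/g)^2.
Tangency: set MRS = p_g/p_d = 6/(64/3) = 9/32.
So (d/g)^2 = 9/16; taking the square root, d/g = 0.75, i.e. d = 0.75·g.
Substitute into the budget 6·g + (64/3)·d = 264: 22·g = 264, so g* = 12 and d* = 0.75·12 = 9.

g* = 12, d* = 9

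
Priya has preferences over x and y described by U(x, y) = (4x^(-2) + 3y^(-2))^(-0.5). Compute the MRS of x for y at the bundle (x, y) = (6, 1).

For CES with ρ = -2, MRS = (4/3)·(y/x)^3.
At (6, 1): MRS = 1/162.
That is, one extra unit of x is worth 1/162 units of y at the margin.

MRS = 1/162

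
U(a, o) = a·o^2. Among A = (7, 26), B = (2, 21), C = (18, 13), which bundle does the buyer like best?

Bundle A

Evaluate utility at each bundle:
U(A) = 4732.
U(B) = 882.
U(C) = 3042.
Highest utility is A, so A ≻ C ≻ B.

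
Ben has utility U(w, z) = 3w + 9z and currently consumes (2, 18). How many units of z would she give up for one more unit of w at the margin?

MRS = 1/3

MU_w = 3, MU_z = 9, so MRS = 3/9 = 1/3 at every bundle.
At (2, 18): MRS = 1/3.
That is, one extra unit of w is worth 1/3 units of z at the margin.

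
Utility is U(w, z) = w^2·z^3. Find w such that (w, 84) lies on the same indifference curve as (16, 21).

w = 2

U(16, 21) = 2370816.
Set U(w, 84) = 2370816 and solve.
With z = 84: 84^3 = 592704, so w^2 = 2370816/592704 = 4; taking the square root, w = 2.
Check: U(2, 84) = 2370816.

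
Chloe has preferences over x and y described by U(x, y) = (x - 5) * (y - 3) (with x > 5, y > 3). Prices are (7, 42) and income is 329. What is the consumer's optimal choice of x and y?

MU_x = (y−3), MU_y = (x−5).
MRS = (y−3)/(x−5).
Tangency: set MRS = p_x/p_y = 7/42 = 1/6.
So (y − 3)/(x − 5) = 1/6, i.e. (y − 3) = (1/6)·(x − 5).
Rewrite the budget in excess-of-subsistence terms: 7·(x − 5) + 42·(y − 3) = 329 − 7·5 − 42·3 = 168.
Substituting, 14·(x − 5) = 168, so x − 5 = 12 and x* = 17.
Then y − 3 = (1/6)·12 = 2, so y* = 5.

x* = 17, y* = 5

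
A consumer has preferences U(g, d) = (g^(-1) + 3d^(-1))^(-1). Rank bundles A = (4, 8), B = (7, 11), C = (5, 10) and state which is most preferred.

Bundle B

Evaluate utility at each bundle:
U(A) = 1.600.
U(B) = 2.406.
U(C) = 2.000.
Highest utility is B, so B ≻ C ≻ A.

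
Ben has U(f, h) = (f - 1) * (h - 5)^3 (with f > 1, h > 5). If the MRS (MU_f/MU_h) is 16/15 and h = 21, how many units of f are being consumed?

f = 6

MU_f = (h−5)^3, MU_h = 3·(f−1)·(h−5)^2.
MRS = (1/3)·(h−5)/(f−1).
Substitute h = 21: MRS = (16/3)/(f − 1). Setting this equal to 16/15 gives f − 1 = (16/3)/(16/15) = 5, so f = 6.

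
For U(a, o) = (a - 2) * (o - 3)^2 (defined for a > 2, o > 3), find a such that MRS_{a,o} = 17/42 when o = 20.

MU_a = (o−3)^2, MU_o = 2·(a−2)·(o−3).
MRS = (1/2)·(o−3)/(a−2).
Substitute o = 20: MRS = 8.5/(a − 2). Setting this equal to 17/42 gives a − 2 = 8.5/(17/42) = 21, so a = 23.

a = 23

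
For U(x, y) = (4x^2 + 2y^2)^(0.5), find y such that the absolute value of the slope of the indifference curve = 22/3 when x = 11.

For CES with ρ = 2, MRS = (4/2)·(y/x)^(-1).
Setting (4/2)·(y/11)^(-1) = 22/3 gives (y/11)^(-1) = 11/3, so y/11 = 3/11 and y = 3.

y = 3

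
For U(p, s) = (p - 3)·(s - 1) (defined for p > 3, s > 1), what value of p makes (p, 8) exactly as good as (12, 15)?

p = 21

U(12, 15) = 126.
Set U(p, 8) = 126 and solve.
With s = 8: (8 − 1) = 7, so (p − 3) = 126/7 = 18.
So p = 3 + 18 = 21.
Check: U(21, 8) = 126.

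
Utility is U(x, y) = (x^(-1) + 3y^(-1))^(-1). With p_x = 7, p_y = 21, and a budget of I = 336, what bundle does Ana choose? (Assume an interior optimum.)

For CES with ρ = -1, MRS = (1/3)·(y/x)^2.
Tangency: set MRS = p_x/p_y = 7/21 = 1/3.
So (y/x)^2 = 1; taking the square root, y/x = 1, i.e. y = x.
Substitute into the budget 7·x + 21·y = 336: 28·x = 336, so x* = 12 and y* = 12.

x* = 12, y* = 12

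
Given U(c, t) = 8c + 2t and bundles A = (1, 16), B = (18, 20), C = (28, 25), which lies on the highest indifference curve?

Evaluate utility at each bundle:
U(A) = 40.
U(B) = 184.
U(C) = 274.
Highest utility is C, so C ≻ B ≻ A.

Bundle C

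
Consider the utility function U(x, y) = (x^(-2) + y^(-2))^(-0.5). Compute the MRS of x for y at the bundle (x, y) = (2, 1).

MRS = 0.125

For CES with ρ = -2, MRS = (y/x)^3.
At (2, 1): MRS = 0.125.
The indifference curve has slope −0.125 at this bundle.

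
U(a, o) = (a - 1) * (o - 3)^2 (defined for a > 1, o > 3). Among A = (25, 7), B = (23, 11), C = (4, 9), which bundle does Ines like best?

Evaluate utility at each bundle:
U(A) = 384.
U(B) = 1408.
U(C) = 108.
Highest utility is B, so B ≻ A ≻ C.

Bundle B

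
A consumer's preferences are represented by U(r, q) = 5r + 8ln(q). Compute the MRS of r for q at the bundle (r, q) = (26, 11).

MU_r = 5, MU_q = 8/q.
MRS = 5 ÷ (8/q).
At (26, 11): MRS = 6.875.
The indifference curve has slope −6.875 at this bundle.

MRS = 6.875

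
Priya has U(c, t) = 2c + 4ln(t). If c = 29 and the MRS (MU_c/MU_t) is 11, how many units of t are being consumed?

MU_c = 2, MU_t = 4/t.
MRS = 2 ÷ (4/t).
MRS depends only on t: 0.5·t = 11 ⇒ t = 11/0.5 = 22.

t = 22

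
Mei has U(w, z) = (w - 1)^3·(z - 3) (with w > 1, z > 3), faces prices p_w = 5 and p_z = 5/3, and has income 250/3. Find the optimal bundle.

MU_w = 3·(w−1)^2·(z−3), MU_z = (w−1)^3.
MRS = (3/1)·(z−3)/(w−1).
Tangency: set MRS = p_w/p_z = 5/(5/3) = 3.
So (3/1)·(z − 3)/(w − 1) = 3, i.e. (z − 3) = (w − 1).
Rewrite the budget in excess-of-subsistence terms: 5·(w − 1) + (5/3)·(z − 3) = 250/3 − 5·1 − (5/3)·3 = 220/3.
Substituting, (20/3)·(w − 1) = 220/3, so w − 1 = 11 and w* = 12.
Then z − 3 = 11, so z* = 14.

w* = 12, z* = 14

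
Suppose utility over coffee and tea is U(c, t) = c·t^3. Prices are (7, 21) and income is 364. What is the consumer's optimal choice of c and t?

c* = 13, t* = 13

MU_c = t^3 and MU_t = 3·c·t^2.
MRS = MU_c/MU_t = (1/3)·t/c.
Tangency: set MRS = p_c/p_t = 7/21 = 1/3.
So (1/3)·t/c = 1/3, i.e. t = c.
Substitute into the budget 7·c + 21·t = 364: 28·c = 364, so c* = 13.
Then t* = 13.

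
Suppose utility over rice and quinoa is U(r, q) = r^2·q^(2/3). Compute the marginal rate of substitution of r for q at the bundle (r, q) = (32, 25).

MRS = 75/32

MU_r = 2·r·q^(2/3) and MU_q = 2/3·r^2·q^(-1/3).
MRS = MU_r/MU_q = (3)·q/r.
At (32, 25): MRS = 75/32.
So at (32, 25) the consumer would give up 75/32 units of q for one more unit of r.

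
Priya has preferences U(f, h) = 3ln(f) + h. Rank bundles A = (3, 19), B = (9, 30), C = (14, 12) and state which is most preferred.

Bundle B

Evaluate utility at each bundle:
U(A) = 22.296.
U(B) = 36.592.
U(C) = 19.917.
Highest utility is B, so B ≻ A ≻ C.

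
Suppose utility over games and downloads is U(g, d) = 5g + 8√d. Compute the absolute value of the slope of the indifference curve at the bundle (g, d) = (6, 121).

MU_g = 5, MU_d = 8/(2√d).
MRS = 5 ÷ (8/(2√d)).
At (6, 121): MRS = 13.75.
So at (6, 121) the consumer would give up 13.75 units of d for one more unit of g.

MRS = 13.75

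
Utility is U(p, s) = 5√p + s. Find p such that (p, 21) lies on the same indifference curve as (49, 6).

p = 16

U(49, 6) = 41.
Set U(p, 21) = 41 and solve.
With s = 21: 5√p = 41 − 21 = 20, so √p = 4 and p = 16.
Check: U(16, 21) = 41.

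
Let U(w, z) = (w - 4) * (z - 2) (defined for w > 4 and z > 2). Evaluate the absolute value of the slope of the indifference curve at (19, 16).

MRS = 14/15

MU_w = (z−2), MU_z = (w−4).
MRS = (z−2)/(w−4).
At (19, 16): MRS = 14/15.
So at (19, 16) the consumer would give up 14/15 units of z for one more unit of w.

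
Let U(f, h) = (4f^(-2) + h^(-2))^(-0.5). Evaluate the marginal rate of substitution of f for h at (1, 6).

For CES with ρ = -2, MRS = (4/1)·(h/f)^3.
At (1, 6): MRS = 864.
That is, one extra unit of f is worth 864 units of h at the margin.

MRS = 864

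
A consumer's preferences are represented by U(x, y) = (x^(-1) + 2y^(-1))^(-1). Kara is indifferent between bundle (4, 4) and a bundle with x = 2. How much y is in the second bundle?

y = 8

U depends on (x, y) only through S = x^(-1) + 2y^(-1), so equal utility means equal S. At (4, 4): S = 0.75.
With x = 2: 2^(-1) = 0.5, so 2y^(-1) = 0.75 − 0.5 = 0.25, i.e. y^(-1) = 0.125.
Hence y = 1/0.125 = 8.
Check: U(2, 8) = 1.3333.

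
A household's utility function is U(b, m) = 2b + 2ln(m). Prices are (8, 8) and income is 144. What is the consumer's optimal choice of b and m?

b* = 17, m* = 1

MU_b = 2, MU_m = 2/m.
MRS = 2 ÷ (2/m).
Tangency: set MRS = p_b/p_m = 8/8 = 1.
MRS depends only on m: m = 1 ⇒ m* = 1.
From the budget, 8·b = 144 − 8·1 = 136, so b* = 17.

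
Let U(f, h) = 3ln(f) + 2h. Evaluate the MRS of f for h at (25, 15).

MRS = 3/50

MU_f = 3/f, MU_h = 2.
MRS = 3/f ÷ 2.
At (25, 15): MRS = 3/50.
That is, one extra unit of f is worth 3/50 units of h at the margin.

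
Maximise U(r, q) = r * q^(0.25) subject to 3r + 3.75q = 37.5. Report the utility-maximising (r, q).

MU_r = q^(0.25) and MU_q = 0.25·r·q^(-0.75).
MRS = MU_r/MU_q = (4)·q/r.
Tangency: set MRS = p_r/p_q = 3/3.75 = 0.8.
So (4)·q/r = 0.8, i.e. q = 0.2·r.
Substitute into the budget 3·r + 3.75·q = 37.5: 3.75·r = 37.5, so r* = 10.
Then q* = 0.2·10 = 2.

r* = 10, q* = 2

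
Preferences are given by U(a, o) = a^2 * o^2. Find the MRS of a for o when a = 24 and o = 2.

MU_a = 2·a·o^2 and MU_o = 2·a^2·o.
MRS = MU_a/MU_o = o/a.
At (24, 2): MRS = 1/12.
The indifference curve has slope −1/12 at this bundle.

MRS = 1/12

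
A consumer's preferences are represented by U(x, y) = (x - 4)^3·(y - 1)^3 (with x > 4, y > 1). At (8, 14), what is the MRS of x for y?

MU_x = 3·(x−4)^2·(y−1)^3, MU_y = 3·(x−4)^3·(y−1)^2.
MRS = (y−1)/(x−4).
At (8, 14): MRS = 3.25.
That is, one extra unit of x is worth 3.25 units of y at the margin.

MRS = 3.25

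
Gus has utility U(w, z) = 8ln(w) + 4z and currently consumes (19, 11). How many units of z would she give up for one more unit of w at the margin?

MU_w = 8/w, MU_z = 4.
MRS = 8/w ÷ 4.
At (19, 11): MRS = 2/19.
So at (19, 11) the consumer would give up 2/19 units of z for one more unit of w.

MRS = 2/19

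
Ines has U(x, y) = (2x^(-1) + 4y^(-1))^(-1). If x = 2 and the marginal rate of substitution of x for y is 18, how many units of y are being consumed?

y = 12

For CES with ρ = -1, MRS = (2/4)·(y/x)^2.
Setting (2/4)·(y/2)^2 = 18 gives (y/2)^2 = 36, so y/2 = 6 and y = 12.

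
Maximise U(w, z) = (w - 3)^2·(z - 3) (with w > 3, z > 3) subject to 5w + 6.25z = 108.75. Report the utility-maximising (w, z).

MU_w = 2·(w−3)·(z−3), MU_z = (w−3)^2.
MRS = (2/1)·(z−3)/(w−3).
Tangency: set MRS = p_w/p_z = 5/6.25 = 0.8.
So (2/1)·(z − 3)/(w − 3) = 0.8, i.e. (z − 3) = 0.4·(w − 3).
Rewrite the budget in excess-of-subsistence terms: 5·(w − 3) + 6.25·(z − 3) = 108.75 − 5·3 − 6.25·3 = 75.
Substituting, 7.5·(w − 3) = 75, so w − 3 = 10 and w* = 13.
Then z − 3 = 0.4·10 = 4, so z* = 7.

w* = 13, z* = 7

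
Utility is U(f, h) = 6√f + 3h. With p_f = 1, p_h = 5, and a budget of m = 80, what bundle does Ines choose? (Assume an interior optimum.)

f* = 25, h* = 11

MU_f = 6/(2√f), MU_h = 3.
MRS = 6/(2√f) ÷ 3.
Tangency: set MRS = p_f/p_h = 1/5 = 0.2.
MRS depends only on f: 1/√f = 0.2 ⇒ √f = 1/0.2 = 5 ⇒ f* = 25.
From the budget, 5·h = 80 − 1·25 = 55, so h* = 11.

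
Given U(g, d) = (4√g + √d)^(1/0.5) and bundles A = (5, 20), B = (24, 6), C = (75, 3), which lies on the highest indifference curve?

Bundle C

Evaluate utility at each bundle:
U(A) = 180.000.
U(B) = 486.000.
U(C) = 1323.000.
Highest utility is C, so C ≻ B ≻ A.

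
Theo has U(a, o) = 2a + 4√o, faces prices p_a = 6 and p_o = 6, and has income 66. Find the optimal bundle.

MU_a = 2, MU_o = 4/(2√o).
MRS = 2 ÷ (4/(2√o)).
Tangency: set MRS = p_a/p_o = 6/6 = 1.
MRS depends only on o: √o = 1 ⇒ √o = 1 ⇒ o* = 1.
From the budget, 6·a = 66 − 6·1 = 60, so a* = 10.

a* = 10, o* = 1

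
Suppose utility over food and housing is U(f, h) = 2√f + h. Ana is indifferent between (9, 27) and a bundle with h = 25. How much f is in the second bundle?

f = 16

U(9, 27) = 33.
Set U(f, 25) = 33 and solve.
With h = 25: 2√f = 33 − 25 = 8, so √f = 4 and f = 16.
Check: U(16, 25) = 33.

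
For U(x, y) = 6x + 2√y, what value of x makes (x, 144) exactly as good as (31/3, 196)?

U(31/3, 196) = 90.
Set U(x, 144) = 90 and solve.
With y = 144: √144 = 12, so 6x = 90 − 2·12 = 66 and x = 11.
Check: U(11, 144) = 90.

x = 11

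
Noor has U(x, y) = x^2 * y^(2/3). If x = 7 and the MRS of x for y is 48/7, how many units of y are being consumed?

y = 16

MU_x = 2·x·y^(2/3) and MU_y = 2/3·x^2·y^(-1/3).
MRS = MU_x/MU_y = (3)·y/x.
Substitute x = 7: MRS = y/(7/3). Setting y/(7/3) = 48/7 gives y = (48/7)·(7/3) = 16.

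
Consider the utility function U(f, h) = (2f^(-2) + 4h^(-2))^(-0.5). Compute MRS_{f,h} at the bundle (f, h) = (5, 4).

MRS = 32/125

For CES with ρ = -2, MRS = (2/4)·(h/f)^3.
At (5, 4): MRS = 32/125.
The indifference curve has slope −32/125 at this bundle.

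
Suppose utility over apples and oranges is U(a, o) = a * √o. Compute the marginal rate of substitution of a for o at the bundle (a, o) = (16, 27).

MRS = 3.375

MU_a = √o and MU_o = 0.5·a·o^(-0.5).
MRS = MU_a/MU_o = (2)·o/a.
At (16, 27): MRS = 3.375.
The indifference curve has slope −3.375 at this bundle.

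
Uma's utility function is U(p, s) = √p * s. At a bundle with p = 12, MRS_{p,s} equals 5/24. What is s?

s = 5

MU_p = 0.5·p^(-0.5)·s and MU_s = √p.
MRS = MU_p/MU_s = (0.5)·s/p.
Substitute p = 12: MRS = s/24. Setting s/24 = 5/24 gives s = (5/24)·24 = 5.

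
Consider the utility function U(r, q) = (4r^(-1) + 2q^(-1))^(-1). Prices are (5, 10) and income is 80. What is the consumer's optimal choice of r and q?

r* = 8, q* = 4

For CES with ρ = -1, MRS = (4/2)·(q/r)^2.
Tangency: set MRS = p_r/p_q = 5/10 = 0.5.
So (q/r)^2 = 0.25; taking the square root, q/r = 0.5, i.e. q = 0.5·r.
Substitute into the budget 5·r + 10·q = 80: 10·r = 80, so r* = 8 and q* = 0.5·8 = 4.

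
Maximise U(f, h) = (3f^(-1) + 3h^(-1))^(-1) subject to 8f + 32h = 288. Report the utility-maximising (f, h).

f* = 12, h* = 6

For CES with ρ = -1, MRS = (h/f)^2.
Tangency: set MRS = p_f/p_h = 8/32 = 0.25.
So (h/f)^2 = 0.25; taking the square root, h/f = 0.5, i.e. h = 0.5·f.
Substitute into the budget 8·f + 32·h = 288: 24·f = 288, so f* = 12 and h* = 0.5·12 = 6.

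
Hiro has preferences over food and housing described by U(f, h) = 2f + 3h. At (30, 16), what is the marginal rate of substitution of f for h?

MRS = 2/3

MU_f = 2, MU_h = 3, so MRS = 2/3 at every bundle.
At (30, 16): MRS = 2/3.
That is, one extra unit of f is worth 2/3 units of h at the margin.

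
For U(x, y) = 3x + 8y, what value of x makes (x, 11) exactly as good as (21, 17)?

U(21, 17) = 199.
Set U(x, 11) = 199 and solve.
3x + 8·11 = 199 ⇒ 3x = 111 ⇒ x = 37.
Check: U(37, 11) = 199.

x = 37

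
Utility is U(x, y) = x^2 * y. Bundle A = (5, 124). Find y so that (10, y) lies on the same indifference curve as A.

U(5, 124) = 3100.
Set U(10, y) = 3100 and solve.
With x = 10: 10^2 = 100, so y = 3100/100 = 31.
Check: U(10, 31) = 3100.

y = 31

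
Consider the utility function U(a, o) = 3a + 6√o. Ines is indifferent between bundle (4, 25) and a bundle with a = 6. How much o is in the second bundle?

o = 16

U(4, 25) = 42.
Set U(6, o) = 42 and solve.
With a = 6: 6√o = 42 − 3·6 = 24, so √o = 4 and o = 16.
Check: U(6, 16) = 42.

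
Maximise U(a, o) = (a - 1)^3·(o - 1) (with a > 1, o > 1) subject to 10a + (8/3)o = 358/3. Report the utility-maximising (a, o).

a* = 9, o* = 11

MU_a = 3·(a−1)^2·(o−1), MU_o = (a−1)^3.
MRS = (3/1)·(o−1)/(a−1).
Tangency: set MRS = p_a/p_o = 10/(8/3) = 3.75.
So (3/1)·(o − 1)/(a − 1) = 3.75, i.e. (o − 1) = 1.25·(a − 1).
Rewrite the budget in excess-of-subsistence terms: 10·(a − 1) + (8/3)·(o − 1) = 358/3 − 10·1 − (8/3)·1 = 320/3.
Substituting, (40/3)·(a − 1) = 320/3, so a − 1 = 8 and a* = 9.
Then o − 1 = 1.25·8 = 10, so o* = 11.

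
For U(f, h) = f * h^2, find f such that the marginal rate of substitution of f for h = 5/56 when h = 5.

f = 28

MU_f = h^2 and MU_h = 2·f·h.
MRS = MU_f/MU_h = (1/2)·h/f.
Substitute h = 5: MRS = 2.5/f. Setting 2.5/f = 5/56 gives f = 2.5/(5/56) = 28.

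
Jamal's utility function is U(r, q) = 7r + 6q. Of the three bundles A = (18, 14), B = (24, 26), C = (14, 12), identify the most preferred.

Evaluate utility at each bundle:
U(A) = 210.
U(B) = 324.
U(C) = 170.
Highest utility is B, so B ≻ A ≻ C.

Bundle B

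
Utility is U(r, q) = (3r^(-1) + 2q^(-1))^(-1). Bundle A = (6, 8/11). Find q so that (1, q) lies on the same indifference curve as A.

q = 8

U depends on (r, q) only through S = 3r^(-1) + 2q^(-1), so equal utility means equal S. At (6, 8/11): S = 3.25.
With r = 1: 3·1^(-1) = 3, so 2q^(-1) = 3.25 − 3 = 0.25, i.e. q^(-1) = 0.125.
Hence q = 1/0.125 = 8.
Check: U(1, 8) = 0.3077.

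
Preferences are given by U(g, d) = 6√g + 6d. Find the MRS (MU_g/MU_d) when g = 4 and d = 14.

MU_g = 6/(2√g), MU_d = 6.
MRS = 6/(2√g) ÷ 6.
At (4, 14): MRS = 0.25.
That is, one extra unit of g is worth 0.25 units of d at the margin.

MRS = 0.25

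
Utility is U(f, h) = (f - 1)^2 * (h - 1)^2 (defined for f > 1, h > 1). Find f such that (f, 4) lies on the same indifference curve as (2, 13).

f = 5

U(2, 13) = 144.
Set U(f, 4) = 144 and solve.
With h = 4: (4 − 1)^2 = 9, so (f − 1)^2 = 144/9 = 16.
Taking the square root (with f > 1): f − 1 = 4, so f = 5.
Check: U(5, 4) = 144.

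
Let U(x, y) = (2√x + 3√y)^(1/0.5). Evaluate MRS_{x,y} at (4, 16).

For CES with ρ = 0.5, MRS = (2/3)·√(y/x).
At (4, 16): MRS = 4/3.
The indifference curve has slope −4/3 at this bundle.

MRS = 4/3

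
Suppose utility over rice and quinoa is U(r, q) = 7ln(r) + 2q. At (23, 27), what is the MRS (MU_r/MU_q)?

MRS = 7/46

MU_r = 7/r, MU_q = 2.
MRS = 7/r ÷ 2.
At (23, 27): MRS = 7/46.
The indifference curve has slope −7/46 at this bundle.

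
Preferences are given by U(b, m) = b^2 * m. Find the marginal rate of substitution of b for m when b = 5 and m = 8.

MU_b = 2·b·m and MU_m = b^2.
MRS = MU_b/MU_m = (2/1)·m/b.
At (5, 8): MRS = 3.2.
The indifference curve has slope −3.2 at this bundle.

MRS = 3.2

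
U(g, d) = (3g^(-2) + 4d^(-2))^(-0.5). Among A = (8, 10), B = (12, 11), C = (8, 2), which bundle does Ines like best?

Bundle B

Evaluate utility at each bundle:
U(A) = 3.393.
U(B) = 4.308.
U(C) = 0.977.
Highest utility is B, so B ≻ A ≻ C.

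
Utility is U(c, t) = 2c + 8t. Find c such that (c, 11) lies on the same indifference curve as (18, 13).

c = 26

U(18, 13) = 140.
Set U(c, 11) = 140 and solve.
2c + 8·11 = 140 ⇒ 2c = 52 ⇒ c = 26.
Check: U(26, 11) = 140.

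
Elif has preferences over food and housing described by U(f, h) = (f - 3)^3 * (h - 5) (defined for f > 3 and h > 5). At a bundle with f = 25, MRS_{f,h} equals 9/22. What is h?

MU_f = 3·(f−3)^2·(h−5), MU_h = (f−3)^3.
MRS = (3/1)·(h−5)/(f−3).
Substitute f = 25: MRS = (h − 5)/(22/3). Setting this equal to 9/22 gives h − 5 = (9/22)·(22/3) = 3, so h = 8.

h = 8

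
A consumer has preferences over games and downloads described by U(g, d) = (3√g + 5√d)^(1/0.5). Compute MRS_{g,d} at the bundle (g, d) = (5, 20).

MRS = 1.2

For CES with ρ = 0.5, MRS = (3/5)·√(d/g).
At (5, 20): MRS = 1.2.
So at (5, 20) the consumer would give up 1.2 units of d for one more unit of g.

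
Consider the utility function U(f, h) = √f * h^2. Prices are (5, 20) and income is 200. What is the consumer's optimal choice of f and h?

MU_f = 0.5·f^(-0.5)·h^2 and MU_h = 2·√f·h.
MRS = MU_f/MU_h = (0.25)·h/f.
Tangency: set MRS = p_f/p_h = 5/20 = 0.25.
So (0.25)·h/f = 0.25, i.e. h = f.
Substitute into the budget 5·f + 20·h = 200: 25·f = 200, so f* = 8.
Then h* = 8.

f* = 8, h* = 8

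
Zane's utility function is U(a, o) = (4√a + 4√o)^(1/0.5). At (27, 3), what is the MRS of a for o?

MRS = 1/3

For CES with ρ = 0.5, MRS = √(o/a).
At (27, 3): MRS = 1/3.
So at (27, 3) the consumer would give up 1/3 units of o for one more unit of a.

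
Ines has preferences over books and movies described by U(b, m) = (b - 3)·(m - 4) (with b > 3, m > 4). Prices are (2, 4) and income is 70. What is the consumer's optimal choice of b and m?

b* = 15, m* = 10

MU_b = (m−4), MU_m = (b−3).
MRS = (m−4)/(b−3).
Tangency: set MRS = p_b/p_m = 2/4 = 0.5.
So (m − 4)/(b − 3) = 0.5, i.e. (m − 4) = 0.5·(b − 3).
Rewrite the budget in excess-of-subsistence terms: 2·(b − 3) + 4·(m − 4) = 70 − 2·3 − 4·4 = 48.
Substituting, 4·(b − 3) = 48, so b − 3 = 12 and b* = 15.
Then m − 4 = 0.5·12 = 6, so m* = 10.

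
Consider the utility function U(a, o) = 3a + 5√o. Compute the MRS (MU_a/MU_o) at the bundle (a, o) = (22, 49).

MRS = 8.4

MU_a = 3, MU_o = 5/(2√o).
MRS = 3 ÷ (5/(2√o)).
At (22, 49): MRS = 8.4.
So at (22, 49) the consumer would give up 8.4 units of o for one more unit of a.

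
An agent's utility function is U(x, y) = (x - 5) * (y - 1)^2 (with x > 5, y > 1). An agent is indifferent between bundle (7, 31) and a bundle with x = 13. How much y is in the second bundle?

U(7, 31) = 1800.
Set U(13, y) = 1800 and solve.
With x = 13: (13 − 5) = 8, so (y − 1)^2 = 1800/8 = 225.
Taking the square root (with y > 1): y − 1 = 15, so y = 16.
Check: U(13, 16) = 1800.

y = 16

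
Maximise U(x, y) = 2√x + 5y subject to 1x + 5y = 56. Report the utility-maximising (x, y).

MU_x = 2/(2√x), MU_y = 5.
MRS = 2/(2√x) ÷ 5.
Tangency: set MRS = p_x/p_y = 1/5 = 0.2.
MRS depends only on x: 0.2/√x = 0.2 ⇒ √x = 0.2/0.2 = 1 ⇒ x* = 1.
From the budget, 5·y = 56 − 1·1 = 55, so y* = 11.

x* = 1, y* = 11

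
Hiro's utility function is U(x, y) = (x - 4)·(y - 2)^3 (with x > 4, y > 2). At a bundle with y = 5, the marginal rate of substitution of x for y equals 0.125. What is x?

x = 12

MU_x = (y−2)^3, MU_y = 3·(x−4)·(y−2)^2.
MRS = (1/3)·(y−2)/(x−4).
Substitute y = 5: MRS = 1/(x − 4). Setting this equal to 0.125 gives x − 4 = 1/0.125 = 8, so x = 12.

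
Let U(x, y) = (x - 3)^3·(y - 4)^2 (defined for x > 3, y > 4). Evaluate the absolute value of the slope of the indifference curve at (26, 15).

MU_x = 3·(x−3)^2·(y−4)^2, MU_y = 2·(x−3)^3·(y−4).
MRS = (3/2)·(y−4)/(x−3).
At (26, 15): MRS = 33/46.
That is, one extra unit of x is worth 33/46 units of y at the margin.

MRS = 33/46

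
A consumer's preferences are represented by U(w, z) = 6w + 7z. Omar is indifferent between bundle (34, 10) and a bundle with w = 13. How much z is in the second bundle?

U(34, 10) = 274.
Set U(13, z) = 274 and solve.
6·13 + 7z = 274 ⇒ 7z = 196 ⇒ z = 28.
Check: U(13, 28) = 274.

z = 28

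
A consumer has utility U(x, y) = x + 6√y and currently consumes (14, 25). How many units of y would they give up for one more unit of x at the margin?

MU_x = 1, MU_y = 6/(2√y).
MRS = 1 ÷ (6/(2√y)).
At (14, 25): MRS = 5/3.
The indifference curve has slope −5/3 at this bundle.

MRS = 5/3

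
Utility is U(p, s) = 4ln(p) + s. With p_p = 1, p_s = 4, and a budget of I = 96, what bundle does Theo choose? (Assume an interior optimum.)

MU_p = 4/p, MU_s = 1.
MRS = 4/p ÷ 1.
Tangency: set MRS = p_p/p_s = 1/4 = 0.25.
MRS depends only on p: 4/p = 0.25 ⇒ p* = 4/0.25 = 16.
From the budget, 4·s = 96 − 1·16 = 80, so s* = 20.

p* = 16, s* = 20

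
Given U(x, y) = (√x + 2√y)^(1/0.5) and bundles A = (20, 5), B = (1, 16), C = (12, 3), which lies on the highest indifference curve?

Evaluate utility at each bundle:
U(A) = 80.000.
U(B) = 81.000.
U(C) = 48.000.
Highest utility is B, so B ≻ A ≻ C.

Bundle B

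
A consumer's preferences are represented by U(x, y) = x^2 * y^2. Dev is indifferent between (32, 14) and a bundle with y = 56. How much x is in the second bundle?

x = 8

U(32, 14) = 200704.
Set U(x, 56) = 200704 and solve.
With y = 56: 56^2 = 3136, so x^2 = 200704/3136 = 64; taking the square root, x = 8.
Check: U(8, 56) = 200704.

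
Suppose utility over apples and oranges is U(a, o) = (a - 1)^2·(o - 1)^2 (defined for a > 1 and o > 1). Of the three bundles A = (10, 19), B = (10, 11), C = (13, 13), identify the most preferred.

Bundle A

Evaluate utility at each bundle:
U(A) = 26244.
U(B) = 8100.
U(C) = 20736.
Highest utility is A, so A ≻ C ≻ B.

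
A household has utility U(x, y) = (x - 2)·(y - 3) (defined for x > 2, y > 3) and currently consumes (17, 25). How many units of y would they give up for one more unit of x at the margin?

MU_x = (y−3), MU_y = (x−2).
MRS = (y−3)/(x−2).
At (17, 25): MRS = 22/15.
The indifference curve has slope −22/15 at this bundle.

MRS = 22/15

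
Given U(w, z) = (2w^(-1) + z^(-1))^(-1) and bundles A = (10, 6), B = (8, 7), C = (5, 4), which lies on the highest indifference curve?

Bundle A

Evaluate utility at each bundle:
U(A) = 2.727.
U(B) = 2.545.
U(C) = 1.538.
Highest utility is A, so A ≻ B ≻ C.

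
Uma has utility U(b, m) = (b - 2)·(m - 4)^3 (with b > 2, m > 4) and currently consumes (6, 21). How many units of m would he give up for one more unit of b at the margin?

MRS = 17/12

MU_b = (m−4)^3, MU_m = 3·(b−2)·(m−4)^2.
MRS = (1/3)·(m−4)/(b−2).
At (6, 21): MRS = 17/12.
That is, one extra unit of b is worth 17/12 units of m at the margin.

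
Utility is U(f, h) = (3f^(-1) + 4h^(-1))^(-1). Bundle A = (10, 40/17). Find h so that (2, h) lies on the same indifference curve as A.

U depends on (f, h) only through S = 3f^(-1) + 4h^(-1), so equal utility means equal S. At (10, 40/17): S = 2.
With f = 2: 3·2^(-1) = 1.5, so 4h^(-1) = 2 − 1.5 = 0.5, i.e. h^(-1) = 0.125.
Hence h = 1/0.125 = 8.
Check: U(2, 8) = 0.5.

h = 8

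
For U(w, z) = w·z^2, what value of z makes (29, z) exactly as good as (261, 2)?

z = 6

U(261, 2) = 1044.
Set U(29, z) = 1044 and solve.
With w = 29: z^2 = 1044/29 = 36; taking the square root, z = 6.
Check: U(29, 6) = 1044.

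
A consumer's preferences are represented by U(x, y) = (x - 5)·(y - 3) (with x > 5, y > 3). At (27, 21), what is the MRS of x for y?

MU_x = (y−3), MU_y = (x−5).
MRS = (y−3)/(x−5).
At (27, 21): MRS = 9/11.
The indifference curve has slope −9/11 at this bundle.

MRS = 9/11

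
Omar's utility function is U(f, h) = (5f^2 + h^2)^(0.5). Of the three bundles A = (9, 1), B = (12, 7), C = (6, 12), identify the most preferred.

Bundle B

Evaluate utility at each bundle:
U(A) = 20.149.
U(B) = 27.731.
U(C) = 18.000.
Highest utility is B, so B ≻ A ≻ C.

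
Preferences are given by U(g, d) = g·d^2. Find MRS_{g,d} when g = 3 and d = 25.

MU_g = d^2 and MU_d = 2·g·d.
MRS = MU_g/MU_d = (1/2)·d/g.
At (3, 25): MRS = 25/6.
So at (3, 25) the consumer would give up 25/6 units of d for one more unit of g.

MRS = 25/6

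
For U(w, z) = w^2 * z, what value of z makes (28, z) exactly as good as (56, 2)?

U(56, 2) = 6272.
Set U(28, z) = 6272 and solve.
With w = 28: 28^2 = 784, so z = 6272/784 = 8.
Check: U(28, 8) = 6272.

z = 8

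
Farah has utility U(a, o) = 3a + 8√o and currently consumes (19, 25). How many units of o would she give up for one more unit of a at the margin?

MRS = 3.75

MU_a = 3, MU_o = 8/(2√o).
MRS = 3 ÷ (8/(2√o)).
At (19, 25): MRS = 3.75.
That is, one extra unit of a is worth 3.75 units of o at the margin.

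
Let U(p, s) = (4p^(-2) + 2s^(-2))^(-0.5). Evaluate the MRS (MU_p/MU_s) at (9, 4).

MRS = 128/729

For CES with ρ = -2, MRS = (4/2)·(s/p)^3.
At (9, 4): MRS = 128/729.
The indifference curve has slope −128/729 at this bundle.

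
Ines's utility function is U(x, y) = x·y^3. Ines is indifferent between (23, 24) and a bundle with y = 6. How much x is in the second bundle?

U(23, 24) = 317952.
Set U(x, 6) = 317952 and solve.
With y = 6: 6^3 = 216, so x = 317952/216 = 1472.
Check: U(1472, 6) = 317952.

x = 1472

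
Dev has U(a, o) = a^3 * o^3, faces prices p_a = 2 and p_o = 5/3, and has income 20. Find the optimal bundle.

MU_a = 3·a^2·o^3 and MU_o = 3·a^3·o^2.
MRS = MU_a/MU_o = o/a.
Tangency: set MRS = p_a/p_o = 2/(5/3) = 1.2.
So o/a = 1.2, i.e. o = 1.2·a.
Substitute into the budget 2·a + (5/3)·o = 20: 4·a = 20, so a* = 5.
Then o* = 1.2·5 = 6.

a* = 5, o* = 6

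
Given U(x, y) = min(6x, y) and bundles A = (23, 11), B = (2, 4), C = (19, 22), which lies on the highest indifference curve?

Bundle C

Evaluate utility at each bundle:
U(A) = 11.
U(B) = 4.
U(C) = 22.
Highest utility is C, so C ≻ A ≻ B.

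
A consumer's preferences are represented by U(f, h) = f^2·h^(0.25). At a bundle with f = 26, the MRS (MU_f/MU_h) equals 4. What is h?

h = 13

MU_f = 2·f·h^(0.25) and MU_h = 0.25·f^2·h^(-0.75).
MRS = MU_f/MU_h = (8)·h/f.
Substitute f = 26: MRS = h/3.25. Setting h/3.25 = 4 gives h = 4·3.25 = 13.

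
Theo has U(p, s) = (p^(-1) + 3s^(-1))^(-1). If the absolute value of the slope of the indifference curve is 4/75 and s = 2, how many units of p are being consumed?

For CES with ρ = -1, MRS = (1/3)·(s/p)^2.
Setting (1/3)·(2/p)^2 = 4/75 gives (2/p)^2 = 4/25, so 2/p = 0.4 and p = 5.

p = 5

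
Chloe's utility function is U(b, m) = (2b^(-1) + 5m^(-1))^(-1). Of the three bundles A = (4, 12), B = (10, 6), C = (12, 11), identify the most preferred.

Bundle C

Evaluate utility at each bundle:
U(A) = 1.091.
U(B) = 0.968.
U(C) = 1.610.
Highest utility is C, so C ≻ A ≻ B.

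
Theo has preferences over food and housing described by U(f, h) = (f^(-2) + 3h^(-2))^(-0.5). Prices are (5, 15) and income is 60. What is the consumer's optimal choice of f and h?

For CES with ρ = -2, MRS = (1/3)·(h/f)^3.
Tangency: set MRS = p_f/p_h = 5/15 = 1/3.
So (h/f)^3 = 1; taking the cube root, h/f = 1, i.e. h = f.
Substitute into the budget 5·f + 15·h = 60: 20·f = 60, so f* = 3 and h* = 3.

f* = 3, h* = 3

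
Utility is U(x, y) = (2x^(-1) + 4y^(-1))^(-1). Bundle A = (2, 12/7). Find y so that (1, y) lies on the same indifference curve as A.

y = 3

U depends on (x, y) only through S = 2x^(-1) + 4y^(-1), so equal utility means equal S. At (2, 12/7): S = 10/3.
With x = 1: 2·1^(-1) = 2, so 4y^(-1) = 10/3 − 2 = 4/3, i.e. y^(-1) = 1/3.
Hence y = 1/(1/3) = 3.
Check: U(1, 3) = 0.3.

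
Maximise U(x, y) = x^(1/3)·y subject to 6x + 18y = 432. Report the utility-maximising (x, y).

MU_x = 1/3·x^(-2/3)·y and MU_y = x^(1/3).
MRS = MU_x/MU_y = (1/3)·y/x.
Tangency: set MRS = p_x/p_y = 6/18 = 1/3.
So (1/3)·y/x = 1/3, i.e. y = x.
Substitute into the budget 6·x + 18·y = 432: 24·x = 432, so x* = 18.
Then y* = 18.

x* = 18, y* = 18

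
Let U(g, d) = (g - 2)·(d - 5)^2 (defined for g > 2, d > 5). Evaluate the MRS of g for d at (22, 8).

MRS = 3/40

MU_g = (d−5)^2, MU_d = 2·(g−2)·(d−5).
MRS = (1/2)·(d−5)/(g−2).
At (22, 8): MRS = 3/40.
The indifference curve has slope −3/40 at this bundle.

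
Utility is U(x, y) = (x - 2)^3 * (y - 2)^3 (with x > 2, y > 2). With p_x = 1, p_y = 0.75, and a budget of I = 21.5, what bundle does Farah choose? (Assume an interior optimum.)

x* = 11, y* = 14

MU_x = 3·(x−2)^2·(y−2)^3, MU_y = 3·(x−2)^3·(y−2)^2.
MRS = (y−2)/(x−2).
Tangency: set MRS = p_x/p_y = 1/0.75 = 4/3.
So (y − 2)/(x − 2) = 4/3, i.e. (y − 2) = (4/3)·(x − 2).
Rewrite the budget in excess-of-subsistence terms: 1·(x − 2) + 0.75·(y − 2) = 21.5 − 1·2 − 0.75·2 = 18.
Substituting, 2·(x − 2) = 18, so x − 2 = 9 and x* = 11.
Then y − 2 = (4/3)·9 = 12, so y* = 14.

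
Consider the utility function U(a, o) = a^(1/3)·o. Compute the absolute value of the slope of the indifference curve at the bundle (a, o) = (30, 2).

MU_a = 1/3·a^(-2/3)·o and MU_o = a^(1/3).
MRS = MU_a/MU_o = (1/3)·o/a.
At (30, 2): MRS = 1/45.
That is, one extra unit of a is worth 1/45 units of o at the margin.

MRS = 1/45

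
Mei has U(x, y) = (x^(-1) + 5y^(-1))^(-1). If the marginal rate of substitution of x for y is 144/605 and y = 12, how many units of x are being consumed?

x = 11

For CES with ρ = -1, MRS = (1/5)·(y/x)^2.
Setting (1/5)·(12/x)^2 = 144/605 gives (12/x)^2 = 144/121, so 12/x = 12/11 and x = 11.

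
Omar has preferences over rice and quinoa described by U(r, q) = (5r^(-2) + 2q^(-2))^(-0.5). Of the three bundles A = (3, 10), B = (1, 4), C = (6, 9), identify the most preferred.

Evaluate utility at each bundle:
U(A) = 1.318.
U(B) = 0.442.
U(C) = 2.472.
Highest utility is C, so C ≻ A ≻ B.

Bundle C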